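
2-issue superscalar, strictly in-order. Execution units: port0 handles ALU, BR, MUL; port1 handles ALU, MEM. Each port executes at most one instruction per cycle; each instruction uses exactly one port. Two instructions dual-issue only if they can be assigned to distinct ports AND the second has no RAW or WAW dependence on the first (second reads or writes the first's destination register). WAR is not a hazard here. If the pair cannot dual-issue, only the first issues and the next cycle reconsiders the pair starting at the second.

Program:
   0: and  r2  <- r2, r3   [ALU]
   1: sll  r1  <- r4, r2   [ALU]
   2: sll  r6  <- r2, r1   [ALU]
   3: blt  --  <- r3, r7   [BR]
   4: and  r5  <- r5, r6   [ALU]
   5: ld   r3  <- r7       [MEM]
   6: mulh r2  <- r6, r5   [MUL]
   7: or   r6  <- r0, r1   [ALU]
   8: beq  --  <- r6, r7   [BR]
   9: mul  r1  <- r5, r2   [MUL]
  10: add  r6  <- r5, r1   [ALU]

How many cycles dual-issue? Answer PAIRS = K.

PAIRS = 3

0. and.ALU @i0  | RAW r2
1. sll.ALU @i1  | RAW r1
2. sll.ALU blt.BR @i2&i3  | pair
3. and.ALU ld.MEM @i4&i5  | pair
4. mulh.MUL or.ALU @i6&i7  | pair
5. beq.BR @i8  | no-port BR/MUL
6. mul.MUL @i9  | RAW r1
7. add.ALU @i10  | tail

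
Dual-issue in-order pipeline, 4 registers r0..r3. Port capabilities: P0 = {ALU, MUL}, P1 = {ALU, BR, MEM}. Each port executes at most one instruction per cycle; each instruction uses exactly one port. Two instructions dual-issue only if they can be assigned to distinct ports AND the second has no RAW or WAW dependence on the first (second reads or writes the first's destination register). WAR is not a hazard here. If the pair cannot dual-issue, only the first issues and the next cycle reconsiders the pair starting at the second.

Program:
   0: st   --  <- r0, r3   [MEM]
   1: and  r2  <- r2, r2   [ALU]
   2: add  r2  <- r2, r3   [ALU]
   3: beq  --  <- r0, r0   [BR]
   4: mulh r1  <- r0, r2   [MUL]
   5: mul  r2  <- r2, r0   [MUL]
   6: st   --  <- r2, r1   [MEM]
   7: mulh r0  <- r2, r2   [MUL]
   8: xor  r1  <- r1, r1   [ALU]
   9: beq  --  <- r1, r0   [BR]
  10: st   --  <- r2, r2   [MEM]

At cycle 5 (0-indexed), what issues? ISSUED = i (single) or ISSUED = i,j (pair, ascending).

  cy0 -> i0/i1 (st and) pair
  cy1 -> i2/i3 (add beq) pair
  cy2 -> i4 (mulh) no-port MUL/MUL
  cy3 -> i5 (mul) RAW r2
  cy4 -> i6/i7 (st mulh) pair
  cy5 -> i8 (xor) RAW r1
  cy6 -> i9 (beq) no-port BR/MEM
  cy7 -> i10 (st) tail

ISSUED = 8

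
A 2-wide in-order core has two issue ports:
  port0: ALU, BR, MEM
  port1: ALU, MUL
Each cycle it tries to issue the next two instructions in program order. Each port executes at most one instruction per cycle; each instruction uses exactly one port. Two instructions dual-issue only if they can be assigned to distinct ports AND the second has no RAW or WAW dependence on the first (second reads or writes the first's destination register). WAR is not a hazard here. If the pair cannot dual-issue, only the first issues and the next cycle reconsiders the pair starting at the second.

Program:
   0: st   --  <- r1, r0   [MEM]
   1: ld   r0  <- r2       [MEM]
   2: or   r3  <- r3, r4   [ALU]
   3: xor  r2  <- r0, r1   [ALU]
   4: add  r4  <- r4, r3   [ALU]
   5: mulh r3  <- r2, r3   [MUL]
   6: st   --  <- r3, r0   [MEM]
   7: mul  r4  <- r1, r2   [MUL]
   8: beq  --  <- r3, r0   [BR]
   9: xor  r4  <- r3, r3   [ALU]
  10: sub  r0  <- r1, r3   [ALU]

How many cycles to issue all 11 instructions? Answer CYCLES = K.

  cy0 -> i0 (st) no-port MEM/MEM
  cy1 -> i1,i2 (ld/or) pair
  cy2 -> i3,i4 (xor/add) pair
  cy3 -> i5 (mulh) RAW r3
  cy4 -> i6,i7 (st/mul) pair
  cy5 -> i8,i9 (beq/xor) pair
  cy6 -> i10 (sub) tail

CYCLES = 7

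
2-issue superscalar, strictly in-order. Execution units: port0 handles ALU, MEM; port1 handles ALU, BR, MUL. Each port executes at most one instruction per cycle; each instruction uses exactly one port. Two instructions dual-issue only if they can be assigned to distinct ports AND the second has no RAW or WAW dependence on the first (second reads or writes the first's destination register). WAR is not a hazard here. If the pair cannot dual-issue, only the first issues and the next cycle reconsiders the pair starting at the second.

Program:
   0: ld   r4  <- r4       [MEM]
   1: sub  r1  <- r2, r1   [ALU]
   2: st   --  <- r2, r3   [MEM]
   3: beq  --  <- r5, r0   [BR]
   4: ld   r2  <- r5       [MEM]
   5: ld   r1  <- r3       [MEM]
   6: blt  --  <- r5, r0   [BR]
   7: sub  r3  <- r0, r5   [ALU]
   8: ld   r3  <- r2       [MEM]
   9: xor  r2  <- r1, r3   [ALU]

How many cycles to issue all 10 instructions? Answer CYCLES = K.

CYCLES = 7

#0 head=0: ld/sub i0,i1 dual
#1 head=2: st/beq i2,i3 dual
#2 head=4: ld i4 no-port MEM/MEM
#3 head=5: ld/blt i5,i6 dual
#4 head=7: sub i7 WAW r3
#5 head=8: ld i8 RAW r3
#6 head=9: xor i9 tail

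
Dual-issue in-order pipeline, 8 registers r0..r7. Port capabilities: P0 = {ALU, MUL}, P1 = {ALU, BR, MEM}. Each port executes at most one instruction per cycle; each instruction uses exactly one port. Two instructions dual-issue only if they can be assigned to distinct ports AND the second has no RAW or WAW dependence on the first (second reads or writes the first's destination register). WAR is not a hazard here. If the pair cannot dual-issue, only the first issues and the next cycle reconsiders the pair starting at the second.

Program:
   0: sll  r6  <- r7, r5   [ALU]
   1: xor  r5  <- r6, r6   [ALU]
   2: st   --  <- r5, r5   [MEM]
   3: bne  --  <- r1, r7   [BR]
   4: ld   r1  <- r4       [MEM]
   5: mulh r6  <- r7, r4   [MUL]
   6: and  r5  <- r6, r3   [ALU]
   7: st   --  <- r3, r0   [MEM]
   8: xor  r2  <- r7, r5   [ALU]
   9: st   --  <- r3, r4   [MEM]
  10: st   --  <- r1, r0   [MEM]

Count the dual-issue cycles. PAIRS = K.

[0] i0  sll.ALU  -- RAW r6
[1] i1  xor.ALU  -- RAW r5
[2] i2  st.MEM  -- no-port MEM/BR
[3] i3  bne.BR  -- no-port BR/MEM
[4] i4&i5  ld.MEM+mulh.MUL  -- dual
[5] i6&i7  and.ALU+st.MEM  -- dual
[6] i8&i9  xor.ALU+st.MEM  -- dual
[7] i10  st.MEM  -- tail

PAIRS = 3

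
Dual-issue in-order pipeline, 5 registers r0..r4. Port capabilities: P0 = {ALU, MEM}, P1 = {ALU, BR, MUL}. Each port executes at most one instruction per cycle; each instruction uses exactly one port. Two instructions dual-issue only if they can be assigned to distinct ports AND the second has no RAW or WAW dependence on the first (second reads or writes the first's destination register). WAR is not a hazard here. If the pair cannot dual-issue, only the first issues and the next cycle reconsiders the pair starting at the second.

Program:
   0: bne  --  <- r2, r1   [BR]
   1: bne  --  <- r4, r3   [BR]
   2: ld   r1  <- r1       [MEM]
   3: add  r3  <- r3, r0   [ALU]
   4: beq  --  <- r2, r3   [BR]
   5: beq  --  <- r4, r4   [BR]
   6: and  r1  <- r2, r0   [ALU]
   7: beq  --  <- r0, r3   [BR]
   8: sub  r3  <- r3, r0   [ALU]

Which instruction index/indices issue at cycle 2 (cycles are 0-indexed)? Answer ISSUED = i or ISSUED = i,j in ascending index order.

#0 head=0: bne.BR i0 no-port BR/BR
#1 head=1: bne.BR/ld.MEM i1/i2 pair
#2 head=3: add.ALU i3 RAW r3
#3 head=4: beq.BR i4 no-port BR/BR
#4 head=5: beq.BR/and.ALU i5/i6 pair
#5 head=7: beq.BR/sub.ALU i7/i8 pair

ISSUED = 3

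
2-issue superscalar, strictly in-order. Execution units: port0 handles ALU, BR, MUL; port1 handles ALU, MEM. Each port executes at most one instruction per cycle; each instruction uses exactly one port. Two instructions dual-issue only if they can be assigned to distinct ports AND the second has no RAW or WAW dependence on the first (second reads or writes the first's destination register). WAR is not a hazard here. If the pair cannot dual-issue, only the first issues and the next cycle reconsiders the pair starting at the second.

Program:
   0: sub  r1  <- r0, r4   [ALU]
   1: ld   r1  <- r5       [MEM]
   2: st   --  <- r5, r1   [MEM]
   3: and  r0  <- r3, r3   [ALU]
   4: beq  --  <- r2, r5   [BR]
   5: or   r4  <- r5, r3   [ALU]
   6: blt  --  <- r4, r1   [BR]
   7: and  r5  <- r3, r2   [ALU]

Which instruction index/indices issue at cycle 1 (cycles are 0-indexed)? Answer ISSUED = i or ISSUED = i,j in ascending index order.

ISSUED = 1

t=0 i0:sub ; WAW r1
t=1 i1:ld ; no-port MEM/MEM
t=2 i2&i3:st;and ; pair
t=3 i4&i5:beq;or ; pair
t=4 i6&i7:blt;and ; pair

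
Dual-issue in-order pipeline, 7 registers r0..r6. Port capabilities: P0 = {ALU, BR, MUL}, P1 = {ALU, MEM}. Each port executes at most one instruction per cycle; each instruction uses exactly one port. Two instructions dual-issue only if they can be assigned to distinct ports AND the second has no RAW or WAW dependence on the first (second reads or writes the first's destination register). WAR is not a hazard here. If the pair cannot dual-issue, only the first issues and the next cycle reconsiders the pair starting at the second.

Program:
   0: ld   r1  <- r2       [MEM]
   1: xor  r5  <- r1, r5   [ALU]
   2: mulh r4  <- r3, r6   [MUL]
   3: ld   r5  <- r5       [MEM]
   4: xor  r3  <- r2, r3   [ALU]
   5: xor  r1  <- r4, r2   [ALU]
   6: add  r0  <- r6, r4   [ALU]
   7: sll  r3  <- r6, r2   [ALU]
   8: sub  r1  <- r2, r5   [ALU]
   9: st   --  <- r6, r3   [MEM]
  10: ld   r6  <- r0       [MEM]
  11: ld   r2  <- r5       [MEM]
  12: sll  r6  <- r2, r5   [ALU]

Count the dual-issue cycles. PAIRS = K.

PAIRS = 4

0. ld.MEM @i0  | RAW r1
1. xor.ALU mulh.MUL @i1+i2  | pair
2. ld.MEM xor.ALU @i3+i4  | pair
3. xor.ALU add.ALU @i5+i6  | pair
4. sll.ALU sub.ALU @i7+i8  | pair
5. st.MEM @i9  | no-port MEM/MEM
6. ld.MEM @i10  | no-port MEM/MEM
7. ld.MEM @i11  | RAW r2
8. sll.ALU @i12  | tail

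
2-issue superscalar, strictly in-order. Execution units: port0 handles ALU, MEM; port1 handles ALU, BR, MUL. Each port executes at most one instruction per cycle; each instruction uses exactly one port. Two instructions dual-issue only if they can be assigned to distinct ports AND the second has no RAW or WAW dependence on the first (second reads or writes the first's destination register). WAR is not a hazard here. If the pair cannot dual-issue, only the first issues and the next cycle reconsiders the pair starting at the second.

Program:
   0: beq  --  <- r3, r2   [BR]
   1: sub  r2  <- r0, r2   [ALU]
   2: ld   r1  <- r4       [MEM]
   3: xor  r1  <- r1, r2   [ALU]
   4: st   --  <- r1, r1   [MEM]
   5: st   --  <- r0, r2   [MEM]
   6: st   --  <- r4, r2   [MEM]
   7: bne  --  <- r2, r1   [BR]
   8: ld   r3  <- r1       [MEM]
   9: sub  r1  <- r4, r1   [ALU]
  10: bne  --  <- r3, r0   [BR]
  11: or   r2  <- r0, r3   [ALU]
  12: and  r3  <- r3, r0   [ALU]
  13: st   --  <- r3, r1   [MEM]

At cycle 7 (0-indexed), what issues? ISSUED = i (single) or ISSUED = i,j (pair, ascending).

  cy0 -> i0/i1 (beq;sub) dual
  cy1 -> i2 (ld) RAW+WAW r1
  cy2 -> i3 (xor) RAW r1
  cy3 -> i4 (st) no-port MEM/MEM
  cy4 -> i5 (st) no-port MEM/MEM
  cy5 -> i6/i7 (st;bne) dual
  cy6 -> i8/i9 (ld;sub) dual
  cy7 -> i10/i11 (bne;or) dual
  cy8 -> i12 (and) RAW r3
  cy9 -> i13 (st) tail

ISSUED = 10,11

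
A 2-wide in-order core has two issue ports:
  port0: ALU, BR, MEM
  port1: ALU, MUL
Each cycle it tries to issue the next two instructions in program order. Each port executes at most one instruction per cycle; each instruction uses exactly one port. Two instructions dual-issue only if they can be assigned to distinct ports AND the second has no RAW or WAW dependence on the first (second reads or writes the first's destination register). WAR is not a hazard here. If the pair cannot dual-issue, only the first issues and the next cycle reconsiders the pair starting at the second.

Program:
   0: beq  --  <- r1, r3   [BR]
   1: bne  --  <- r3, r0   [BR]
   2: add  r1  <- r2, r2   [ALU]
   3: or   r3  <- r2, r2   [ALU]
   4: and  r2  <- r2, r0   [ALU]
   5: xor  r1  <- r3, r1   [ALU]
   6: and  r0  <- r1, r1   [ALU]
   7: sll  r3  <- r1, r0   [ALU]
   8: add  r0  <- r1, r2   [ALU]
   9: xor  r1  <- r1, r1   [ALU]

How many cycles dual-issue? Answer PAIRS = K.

PAIRS = 3

0. beq.BR @i0  | no-port BR/BR
1. bne.BR+add.ALU @i1&i2  | pair
2. or.ALU+and.ALU @i3&i4  | pair
3. xor.ALU @i5  | RAW r1
4. and.ALU @i6  | RAW r0
5. sll.ALU+add.ALU @i7&i8  | pair
6. xor.ALU @i9  | tail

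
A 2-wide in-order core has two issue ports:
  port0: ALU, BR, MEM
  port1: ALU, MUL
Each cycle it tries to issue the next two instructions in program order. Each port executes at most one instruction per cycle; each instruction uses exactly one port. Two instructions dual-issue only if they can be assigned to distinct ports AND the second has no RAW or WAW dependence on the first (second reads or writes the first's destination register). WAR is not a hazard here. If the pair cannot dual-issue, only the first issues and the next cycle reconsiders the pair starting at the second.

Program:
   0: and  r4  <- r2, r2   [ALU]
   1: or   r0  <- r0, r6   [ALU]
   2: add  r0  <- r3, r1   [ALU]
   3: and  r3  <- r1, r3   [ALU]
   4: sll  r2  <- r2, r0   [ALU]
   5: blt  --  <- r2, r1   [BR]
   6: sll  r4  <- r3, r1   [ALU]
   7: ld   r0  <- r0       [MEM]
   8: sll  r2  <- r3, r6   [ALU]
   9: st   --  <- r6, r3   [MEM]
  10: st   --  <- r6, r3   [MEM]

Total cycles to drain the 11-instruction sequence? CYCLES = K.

CYCLES = 7

#0 head=0: and+or i0&i1 2-wide
#1 head=2: add+and i2&i3 2-wide
#2 head=4: sll i4 RAW r2
#3 head=5: blt+sll i5&i6 2-wide
#4 head=7: ld+sll i7&i8 2-wide
#5 head=9: st i9 no-port MEM/MEM
#6 head=10: st i10 tail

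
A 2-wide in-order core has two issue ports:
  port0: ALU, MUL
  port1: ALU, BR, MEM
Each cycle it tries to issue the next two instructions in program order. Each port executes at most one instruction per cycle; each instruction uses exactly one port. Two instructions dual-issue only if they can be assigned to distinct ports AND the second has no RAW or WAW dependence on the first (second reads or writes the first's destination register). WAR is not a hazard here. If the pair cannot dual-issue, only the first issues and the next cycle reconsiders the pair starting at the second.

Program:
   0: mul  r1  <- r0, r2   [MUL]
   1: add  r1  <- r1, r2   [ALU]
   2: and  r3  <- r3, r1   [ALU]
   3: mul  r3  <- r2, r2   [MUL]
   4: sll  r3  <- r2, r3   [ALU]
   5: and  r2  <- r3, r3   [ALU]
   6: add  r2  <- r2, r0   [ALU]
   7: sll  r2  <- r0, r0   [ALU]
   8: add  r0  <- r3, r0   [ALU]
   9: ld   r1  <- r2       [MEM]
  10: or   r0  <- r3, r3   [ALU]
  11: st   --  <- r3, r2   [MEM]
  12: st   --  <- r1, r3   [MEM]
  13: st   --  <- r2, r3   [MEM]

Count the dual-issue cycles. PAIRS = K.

c0: i0 mul  RAW+WAW r1
c1: i1 add  RAW r1
c2: i2 and  WAW r3
c3: i3 mul  RAW+WAW r3
c4: i4 sll  RAW r3
c5: i5 and  RAW+WAW r2
c6: i6 add  WAW r2
c7: i7,i8 sll/add  2-wide
c8: i9,i10 ld/or  2-wide
c9: i11 st  no-port MEM/MEM
c10: i12 st  no-port MEM/MEM
c11: i13 st  tail

PAIRS = 2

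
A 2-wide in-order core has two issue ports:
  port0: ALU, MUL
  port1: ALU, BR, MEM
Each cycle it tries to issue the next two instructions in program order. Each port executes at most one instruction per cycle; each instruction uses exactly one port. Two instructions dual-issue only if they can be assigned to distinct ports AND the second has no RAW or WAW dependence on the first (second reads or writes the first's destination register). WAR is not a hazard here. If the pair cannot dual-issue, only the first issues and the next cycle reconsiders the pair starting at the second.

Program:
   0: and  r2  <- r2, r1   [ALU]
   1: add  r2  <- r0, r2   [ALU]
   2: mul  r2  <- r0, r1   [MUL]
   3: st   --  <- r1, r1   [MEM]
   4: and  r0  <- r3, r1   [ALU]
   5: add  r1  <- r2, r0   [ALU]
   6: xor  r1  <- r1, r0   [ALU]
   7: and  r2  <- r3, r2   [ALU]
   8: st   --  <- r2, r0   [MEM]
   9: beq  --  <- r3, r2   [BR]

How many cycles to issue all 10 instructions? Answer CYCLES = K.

t=0 i0:and ; RAW+WAW r2
t=1 i1:add ; WAW r2
t=2 i2+i3:mul+st ; pair
t=3 i4:and ; RAW r0
t=4 i5:add ; RAW+WAW r1
t=5 i6+i7:xor+and ; pair
t=6 i8:st ; no-port MEM/BR
t=7 i9:beq ; tail

CYCLES = 8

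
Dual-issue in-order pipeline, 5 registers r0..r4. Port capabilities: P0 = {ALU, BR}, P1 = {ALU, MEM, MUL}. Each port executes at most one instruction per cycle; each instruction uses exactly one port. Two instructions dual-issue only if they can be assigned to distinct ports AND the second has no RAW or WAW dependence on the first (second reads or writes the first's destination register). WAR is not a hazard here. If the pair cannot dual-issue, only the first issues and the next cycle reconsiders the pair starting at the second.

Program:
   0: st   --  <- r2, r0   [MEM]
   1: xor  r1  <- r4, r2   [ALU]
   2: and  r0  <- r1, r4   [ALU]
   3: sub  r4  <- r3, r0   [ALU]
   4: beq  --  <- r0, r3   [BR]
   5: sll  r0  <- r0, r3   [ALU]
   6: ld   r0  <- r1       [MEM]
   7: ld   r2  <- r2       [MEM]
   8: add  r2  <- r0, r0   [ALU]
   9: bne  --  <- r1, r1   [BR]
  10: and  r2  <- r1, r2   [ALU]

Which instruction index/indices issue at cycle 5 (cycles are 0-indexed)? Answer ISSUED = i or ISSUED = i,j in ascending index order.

ISSUED = 7

#0 head=0: st.MEM xor.ALU i0+i1 pair
#1 head=2: and.ALU i2 RAW r0
#2 head=3: sub.ALU beq.BR i3+i4 pair
#3 head=5: sll.ALU i5 WAW r0
#4 head=6: ld.MEM i6 no-port MEM/MEM
#5 head=7: ld.MEM i7 WAW r2
#6 head=8: add.ALU bne.BR i8+i9 pair
#7 head=10: and.ALU i10 tail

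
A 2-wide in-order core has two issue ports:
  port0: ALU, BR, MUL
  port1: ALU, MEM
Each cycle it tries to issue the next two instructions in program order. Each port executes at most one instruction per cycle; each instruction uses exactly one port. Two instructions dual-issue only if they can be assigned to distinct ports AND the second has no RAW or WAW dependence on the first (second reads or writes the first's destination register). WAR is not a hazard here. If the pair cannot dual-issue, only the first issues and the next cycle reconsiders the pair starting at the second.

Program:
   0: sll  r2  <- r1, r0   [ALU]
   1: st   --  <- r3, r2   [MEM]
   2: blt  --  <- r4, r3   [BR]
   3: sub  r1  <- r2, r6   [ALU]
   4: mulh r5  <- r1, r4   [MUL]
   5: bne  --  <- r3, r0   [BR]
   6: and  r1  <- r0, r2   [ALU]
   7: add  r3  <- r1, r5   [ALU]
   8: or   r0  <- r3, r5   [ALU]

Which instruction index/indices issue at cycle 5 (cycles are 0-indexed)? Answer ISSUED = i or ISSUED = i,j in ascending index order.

ISSUED = 7

  cy0 -> i0 (sll) RAW r2
  cy1 -> i1&i2 (st+blt) pair
  cy2 -> i3 (sub) RAW r1
  cy3 -> i4 (mulh) no-port MUL/BR
  cy4 -> i5&i6 (bne+and) pair
  cy5 -> i7 (add) RAW r3
  cy6 -> i8 (or) tail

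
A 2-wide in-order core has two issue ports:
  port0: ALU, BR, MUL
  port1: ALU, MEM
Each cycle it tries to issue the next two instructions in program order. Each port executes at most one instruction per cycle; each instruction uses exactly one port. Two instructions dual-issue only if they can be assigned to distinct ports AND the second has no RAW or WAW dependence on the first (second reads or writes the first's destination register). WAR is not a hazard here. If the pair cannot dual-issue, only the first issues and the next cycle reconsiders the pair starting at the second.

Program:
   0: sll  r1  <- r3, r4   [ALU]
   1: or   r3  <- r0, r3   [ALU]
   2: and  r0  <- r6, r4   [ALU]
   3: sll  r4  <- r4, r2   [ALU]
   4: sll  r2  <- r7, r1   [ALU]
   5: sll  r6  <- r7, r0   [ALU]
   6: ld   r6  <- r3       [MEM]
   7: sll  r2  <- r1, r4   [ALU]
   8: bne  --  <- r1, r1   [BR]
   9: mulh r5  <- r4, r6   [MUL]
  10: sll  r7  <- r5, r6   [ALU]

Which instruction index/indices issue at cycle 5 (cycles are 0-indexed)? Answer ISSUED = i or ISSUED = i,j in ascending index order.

ISSUED = 9

t=0 i0&i1:sll/or ; 2-wide
t=1 i2&i3:and/sll ; 2-wide
t=2 i4&i5:sll/sll ; 2-wide
t=3 i6&i7:ld/sll ; 2-wide
t=4 i8:bne ; no-port BR/MUL
t=5 i9:mulh ; RAW r5
t=6 i10:sll ; tail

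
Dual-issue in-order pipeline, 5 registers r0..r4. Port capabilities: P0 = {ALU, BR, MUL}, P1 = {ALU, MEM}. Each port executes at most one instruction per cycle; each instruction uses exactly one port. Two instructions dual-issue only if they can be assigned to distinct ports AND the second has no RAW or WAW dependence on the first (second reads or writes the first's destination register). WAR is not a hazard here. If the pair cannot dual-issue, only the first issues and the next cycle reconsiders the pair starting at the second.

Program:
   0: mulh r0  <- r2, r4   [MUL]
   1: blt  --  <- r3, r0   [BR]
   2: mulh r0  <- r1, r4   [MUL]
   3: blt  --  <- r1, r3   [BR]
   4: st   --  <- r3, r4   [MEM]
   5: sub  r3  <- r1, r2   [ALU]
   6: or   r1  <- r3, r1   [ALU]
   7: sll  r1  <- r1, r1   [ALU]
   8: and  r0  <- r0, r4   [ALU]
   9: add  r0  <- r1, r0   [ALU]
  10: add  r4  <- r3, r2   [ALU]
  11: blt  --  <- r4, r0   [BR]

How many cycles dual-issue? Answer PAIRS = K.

#0 head=0: mulh.MUL i0 no-port MUL/BR
#1 head=1: blt.BR i1 no-port BR/MUL
#2 head=2: mulh.MUL i2 no-port MUL/BR
#3 head=3: blt.BR/st.MEM i3/i4 pair
#4 head=5: sub.ALU i5 RAW r3
#5 head=6: or.ALU i6 RAW+WAW r1
#6 head=7: sll.ALU/and.ALU i7/i8 pair
#7 head=9: add.ALU/add.ALU i9/i10 pair
#8 head=11: blt.BR i11 tail

PAIRS = 3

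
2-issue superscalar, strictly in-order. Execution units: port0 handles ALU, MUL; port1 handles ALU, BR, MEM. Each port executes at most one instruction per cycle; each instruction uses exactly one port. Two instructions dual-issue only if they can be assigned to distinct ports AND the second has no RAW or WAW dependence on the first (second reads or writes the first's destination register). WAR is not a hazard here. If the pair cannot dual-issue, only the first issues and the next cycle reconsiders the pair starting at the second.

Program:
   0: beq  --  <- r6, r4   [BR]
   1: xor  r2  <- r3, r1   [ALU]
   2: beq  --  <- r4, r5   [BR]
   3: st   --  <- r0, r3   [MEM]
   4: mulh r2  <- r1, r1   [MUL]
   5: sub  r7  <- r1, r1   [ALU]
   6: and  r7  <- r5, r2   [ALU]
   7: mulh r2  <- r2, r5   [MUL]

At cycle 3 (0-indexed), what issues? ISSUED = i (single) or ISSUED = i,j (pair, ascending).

[0] i0/i1  beq.BR xor.ALU  -- 2-wide
[1] i2  beq.BR  -- no-port BR/MEM
[2] i3/i4  st.MEM mulh.MUL  -- 2-wide
[3] i5  sub.ALU  -- WAW r7
[4] i6/i7  and.ALU mulh.MUL  -- 2-wide

ISSUED = 5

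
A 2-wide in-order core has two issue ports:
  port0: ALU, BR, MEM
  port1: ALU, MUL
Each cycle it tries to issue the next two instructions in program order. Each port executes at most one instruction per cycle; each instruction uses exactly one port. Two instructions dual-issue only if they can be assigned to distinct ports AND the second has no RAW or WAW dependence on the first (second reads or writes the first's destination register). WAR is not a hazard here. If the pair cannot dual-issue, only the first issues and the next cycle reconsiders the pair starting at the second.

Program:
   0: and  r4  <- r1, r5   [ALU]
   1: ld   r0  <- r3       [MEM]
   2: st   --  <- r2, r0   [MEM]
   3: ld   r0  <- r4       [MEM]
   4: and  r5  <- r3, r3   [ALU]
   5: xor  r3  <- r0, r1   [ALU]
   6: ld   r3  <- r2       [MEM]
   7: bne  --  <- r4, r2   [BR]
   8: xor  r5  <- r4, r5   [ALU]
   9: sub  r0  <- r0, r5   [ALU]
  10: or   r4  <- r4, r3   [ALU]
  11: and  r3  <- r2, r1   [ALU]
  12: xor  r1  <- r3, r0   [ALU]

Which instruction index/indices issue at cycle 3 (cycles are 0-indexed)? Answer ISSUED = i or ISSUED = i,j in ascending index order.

0. and+ld @i0+i1  | 2-wide
1. st @i2  | no-port MEM/MEM
2. ld+and @i3+i4  | 2-wide
3. xor @i5  | WAW r3
4. ld @i6  | no-port MEM/BR
5. bne+xor @i7+i8  | 2-wide
6. sub+or @i9+i10  | 2-wide
7. and @i11  | RAW r3
8. xor @i12  | tail

ISSUED = 5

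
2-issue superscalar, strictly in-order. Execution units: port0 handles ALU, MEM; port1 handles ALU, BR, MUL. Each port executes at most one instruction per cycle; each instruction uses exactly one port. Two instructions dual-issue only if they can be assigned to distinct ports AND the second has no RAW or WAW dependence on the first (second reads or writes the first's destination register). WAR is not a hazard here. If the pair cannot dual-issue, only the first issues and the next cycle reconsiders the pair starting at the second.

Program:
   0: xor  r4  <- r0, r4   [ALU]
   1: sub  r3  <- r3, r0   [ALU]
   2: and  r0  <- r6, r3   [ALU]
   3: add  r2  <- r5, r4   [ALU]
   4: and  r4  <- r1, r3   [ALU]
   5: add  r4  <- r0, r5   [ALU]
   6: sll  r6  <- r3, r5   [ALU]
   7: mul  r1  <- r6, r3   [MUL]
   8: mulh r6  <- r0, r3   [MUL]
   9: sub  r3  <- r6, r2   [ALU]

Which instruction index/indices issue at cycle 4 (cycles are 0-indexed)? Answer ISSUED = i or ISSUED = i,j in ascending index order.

c0: i0/i1 xor;sub  2-wide
c1: i2/i3 and;add  2-wide
c2: i4 and  WAW r4
c3: i5/i6 add;sll  2-wide
c4: i7 mul  no-port MUL/MUL
c5: i8 mulh  RAW r6
c6: i9 sub  tail

ISSUED = 7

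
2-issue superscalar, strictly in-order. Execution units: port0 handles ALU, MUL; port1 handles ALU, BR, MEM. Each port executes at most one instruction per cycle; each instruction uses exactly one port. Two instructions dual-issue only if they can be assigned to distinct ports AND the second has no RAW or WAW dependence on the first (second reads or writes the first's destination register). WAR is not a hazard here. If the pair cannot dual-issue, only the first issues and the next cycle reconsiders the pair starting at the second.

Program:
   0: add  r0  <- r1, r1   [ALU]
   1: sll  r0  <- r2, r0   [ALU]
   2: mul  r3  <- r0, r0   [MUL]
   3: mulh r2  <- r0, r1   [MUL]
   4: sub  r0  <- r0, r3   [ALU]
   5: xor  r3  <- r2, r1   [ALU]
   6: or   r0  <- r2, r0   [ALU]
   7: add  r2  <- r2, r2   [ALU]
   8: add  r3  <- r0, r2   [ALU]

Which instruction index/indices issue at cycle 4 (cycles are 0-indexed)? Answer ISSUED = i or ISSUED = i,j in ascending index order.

ISSUED = 5,6

#0 head=0: add.ALU i0 RAW+WAW r0
#1 head=1: sll.ALU i1 RAW r0
#2 head=2: mul.MUL i2 no-port MUL/MUL
#3 head=3: mulh.MUL+sub.ALU i3,i4 dual
#4 head=5: xor.ALU+or.ALU i5,i6 dual
#5 head=7: add.ALU i7 RAW r2
#6 head=8: add.ALU i8 tail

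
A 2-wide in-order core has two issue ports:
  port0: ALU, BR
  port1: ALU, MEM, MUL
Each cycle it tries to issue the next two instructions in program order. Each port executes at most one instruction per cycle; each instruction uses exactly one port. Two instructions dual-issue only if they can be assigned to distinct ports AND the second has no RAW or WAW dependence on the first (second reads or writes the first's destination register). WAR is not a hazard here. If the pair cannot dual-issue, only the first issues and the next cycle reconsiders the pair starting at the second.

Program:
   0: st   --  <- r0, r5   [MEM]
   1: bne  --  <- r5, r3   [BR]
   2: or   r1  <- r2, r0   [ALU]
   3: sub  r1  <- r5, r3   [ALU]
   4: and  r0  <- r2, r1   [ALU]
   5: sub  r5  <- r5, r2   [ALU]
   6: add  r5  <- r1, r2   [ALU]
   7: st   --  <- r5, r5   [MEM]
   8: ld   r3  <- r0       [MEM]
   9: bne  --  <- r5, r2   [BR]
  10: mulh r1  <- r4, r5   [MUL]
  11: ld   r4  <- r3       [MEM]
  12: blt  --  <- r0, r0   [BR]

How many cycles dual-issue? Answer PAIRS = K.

0. st/bne @i0,i1  | dual
1. or @i2  | WAW r1
2. sub @i3  | RAW r1
3. and/sub @i4,i5  | dual
4. add @i6  | RAW r5
5. st @i7  | no-port MEM/MEM
6. ld/bne @i8,i9  | dual
7. mulh @i10  | no-port MUL/MEM
8. ld/blt @i11,i12  | dual

PAIRS = 4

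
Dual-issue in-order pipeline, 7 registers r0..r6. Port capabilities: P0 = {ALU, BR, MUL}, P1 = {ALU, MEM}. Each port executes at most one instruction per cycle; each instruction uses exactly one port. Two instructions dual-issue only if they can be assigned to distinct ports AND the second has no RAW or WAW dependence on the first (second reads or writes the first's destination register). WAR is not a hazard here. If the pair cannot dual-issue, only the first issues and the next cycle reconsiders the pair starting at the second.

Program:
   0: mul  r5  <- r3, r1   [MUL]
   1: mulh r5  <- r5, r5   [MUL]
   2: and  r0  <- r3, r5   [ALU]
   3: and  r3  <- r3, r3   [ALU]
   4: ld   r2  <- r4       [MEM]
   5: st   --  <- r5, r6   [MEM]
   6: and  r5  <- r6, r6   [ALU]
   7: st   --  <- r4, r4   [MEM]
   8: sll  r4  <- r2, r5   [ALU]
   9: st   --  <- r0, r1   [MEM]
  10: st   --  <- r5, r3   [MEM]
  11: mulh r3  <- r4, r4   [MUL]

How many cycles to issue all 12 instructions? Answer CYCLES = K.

[0] i0  mul.MUL  -- no-port MUL/MUL
[1] i1  mulh.MUL  -- RAW r5
[2] i2,i3  and.ALU+and.ALU  -- 2-wide
[3] i4  ld.MEM  -- no-port MEM/MEM
[4] i5,i6  st.MEM+and.ALU  -- 2-wide
[5] i7,i8  st.MEM+sll.ALU  -- 2-wide
[6] i9  st.MEM  -- no-port MEM/MEM
[7] i10,i11  st.MEM+mulh.MUL  -- 2-wide

CYCLES = 8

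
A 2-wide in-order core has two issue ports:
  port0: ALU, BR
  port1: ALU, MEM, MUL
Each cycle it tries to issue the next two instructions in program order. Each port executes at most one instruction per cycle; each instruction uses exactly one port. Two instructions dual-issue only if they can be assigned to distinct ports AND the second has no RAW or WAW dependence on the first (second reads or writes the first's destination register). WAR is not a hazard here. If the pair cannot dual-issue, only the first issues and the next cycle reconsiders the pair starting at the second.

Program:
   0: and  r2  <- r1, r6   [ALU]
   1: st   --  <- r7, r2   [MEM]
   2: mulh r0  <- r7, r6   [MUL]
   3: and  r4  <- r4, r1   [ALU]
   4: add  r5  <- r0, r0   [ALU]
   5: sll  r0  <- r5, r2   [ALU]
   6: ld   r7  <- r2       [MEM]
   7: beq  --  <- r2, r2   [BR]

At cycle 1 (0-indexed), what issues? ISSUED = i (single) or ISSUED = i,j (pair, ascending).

0. and.ALU @i0  | RAW r2
1. st.MEM @i1  | no-port MEM/MUL
2. mulh.MUL and.ALU @i2,i3  | pair
3. add.ALU @i4  | RAW r5
4. sll.ALU ld.MEM @i5,i6  | pair
5. beq.BR @i7  | tail

ISSUED = 1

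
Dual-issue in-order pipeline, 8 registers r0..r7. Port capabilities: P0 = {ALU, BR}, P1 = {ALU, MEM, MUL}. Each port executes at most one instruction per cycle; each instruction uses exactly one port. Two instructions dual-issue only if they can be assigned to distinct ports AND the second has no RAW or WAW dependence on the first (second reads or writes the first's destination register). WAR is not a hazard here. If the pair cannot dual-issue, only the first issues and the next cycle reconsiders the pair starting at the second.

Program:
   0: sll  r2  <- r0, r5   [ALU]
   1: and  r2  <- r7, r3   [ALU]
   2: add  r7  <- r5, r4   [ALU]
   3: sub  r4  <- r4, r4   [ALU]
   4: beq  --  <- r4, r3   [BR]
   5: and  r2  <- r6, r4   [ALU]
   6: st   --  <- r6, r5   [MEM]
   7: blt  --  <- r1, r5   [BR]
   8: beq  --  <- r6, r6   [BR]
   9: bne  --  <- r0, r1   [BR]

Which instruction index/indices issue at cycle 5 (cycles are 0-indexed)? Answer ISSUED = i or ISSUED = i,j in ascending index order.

ISSUED = 8

0. sll.ALU @i0  | WAW r2
1. and.ALU;add.ALU @i1/i2  | 2-wide
2. sub.ALU @i3  | RAW r4
3. beq.BR;and.ALU @i4/i5  | 2-wide
4. st.MEM;blt.BR @i6/i7  | 2-wide
5. beq.BR @i8  | no-port BR/BR
6. bne.BR @i9  | tail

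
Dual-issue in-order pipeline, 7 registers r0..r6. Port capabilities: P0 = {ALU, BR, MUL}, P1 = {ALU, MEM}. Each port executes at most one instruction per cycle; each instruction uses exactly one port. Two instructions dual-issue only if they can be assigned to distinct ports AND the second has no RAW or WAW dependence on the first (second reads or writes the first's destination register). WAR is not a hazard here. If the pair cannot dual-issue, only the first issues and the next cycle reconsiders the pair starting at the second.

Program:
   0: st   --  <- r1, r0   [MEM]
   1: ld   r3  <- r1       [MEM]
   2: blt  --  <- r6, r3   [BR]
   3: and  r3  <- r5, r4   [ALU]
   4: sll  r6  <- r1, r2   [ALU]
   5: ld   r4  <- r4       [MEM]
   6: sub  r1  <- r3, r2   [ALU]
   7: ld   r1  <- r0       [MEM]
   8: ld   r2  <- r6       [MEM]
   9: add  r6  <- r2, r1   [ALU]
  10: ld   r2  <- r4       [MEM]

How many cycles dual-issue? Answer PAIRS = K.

0. st.MEM @i0  | no-port MEM/MEM
1. ld.MEM @i1  | RAW r3
2. blt.BR and.ALU @i2&i3  | pair
3. sll.ALU ld.MEM @i4&i5  | pair
4. sub.ALU @i6  | WAW r1
5. ld.MEM @i7  | no-port MEM/MEM
6. ld.MEM @i8  | RAW r2
7. add.ALU ld.MEM @i9&i10  | pair

PAIRS = 3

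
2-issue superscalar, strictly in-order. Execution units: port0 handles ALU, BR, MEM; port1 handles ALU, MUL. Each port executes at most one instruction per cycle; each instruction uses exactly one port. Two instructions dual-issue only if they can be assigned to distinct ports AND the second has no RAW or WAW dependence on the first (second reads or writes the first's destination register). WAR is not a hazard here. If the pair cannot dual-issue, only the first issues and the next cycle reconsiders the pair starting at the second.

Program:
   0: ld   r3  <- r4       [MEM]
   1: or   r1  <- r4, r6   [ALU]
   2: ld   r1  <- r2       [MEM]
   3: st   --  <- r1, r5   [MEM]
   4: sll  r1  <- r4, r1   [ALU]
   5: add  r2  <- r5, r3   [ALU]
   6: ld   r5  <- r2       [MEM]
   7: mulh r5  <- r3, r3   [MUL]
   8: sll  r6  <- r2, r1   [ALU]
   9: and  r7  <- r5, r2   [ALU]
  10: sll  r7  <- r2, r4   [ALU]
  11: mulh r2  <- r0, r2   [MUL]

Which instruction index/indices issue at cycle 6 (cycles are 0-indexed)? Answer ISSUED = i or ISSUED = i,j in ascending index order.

ISSUED = 9

t=0 i0&i1:ld+or ; 2-wide
t=1 i2:ld ; no-port MEM/MEM
t=2 i3&i4:st+sll ; 2-wide
t=3 i5:add ; RAW r2
t=4 i6:ld ; WAW r5
t=5 i7&i8:mulh+sll ; 2-wide
t=6 i9:and ; WAW r7
t=7 i10&i11:sll+mulh ; 2-wide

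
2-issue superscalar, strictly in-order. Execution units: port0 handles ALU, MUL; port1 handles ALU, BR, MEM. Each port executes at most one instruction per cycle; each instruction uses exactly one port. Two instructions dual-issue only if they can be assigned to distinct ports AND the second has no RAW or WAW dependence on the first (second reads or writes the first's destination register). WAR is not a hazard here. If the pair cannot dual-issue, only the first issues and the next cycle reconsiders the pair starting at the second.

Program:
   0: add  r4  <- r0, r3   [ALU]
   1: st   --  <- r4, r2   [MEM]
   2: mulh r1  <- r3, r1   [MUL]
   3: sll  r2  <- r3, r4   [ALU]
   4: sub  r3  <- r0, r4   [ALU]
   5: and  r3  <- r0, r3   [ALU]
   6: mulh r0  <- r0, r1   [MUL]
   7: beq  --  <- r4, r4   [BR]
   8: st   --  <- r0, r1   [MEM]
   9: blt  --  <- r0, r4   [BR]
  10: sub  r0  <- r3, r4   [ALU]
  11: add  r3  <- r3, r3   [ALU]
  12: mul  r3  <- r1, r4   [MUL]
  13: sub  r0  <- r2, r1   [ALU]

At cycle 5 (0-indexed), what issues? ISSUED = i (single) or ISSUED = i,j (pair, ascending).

ISSUED = 8

0. add @i0  | RAW r4
1. st/mulh @i1+i2  | 2-wide
2. sll/sub @i3+i4  | 2-wide
3. and/mulh @i5+i6  | 2-wide
4. beq @i7  | no-port BR/MEM
5. st @i8  | no-port MEM/BR
6. blt/sub @i9+i10  | 2-wide
7. add @i11  | WAW r3
8. mul/sub @i12+i13  | 2-wide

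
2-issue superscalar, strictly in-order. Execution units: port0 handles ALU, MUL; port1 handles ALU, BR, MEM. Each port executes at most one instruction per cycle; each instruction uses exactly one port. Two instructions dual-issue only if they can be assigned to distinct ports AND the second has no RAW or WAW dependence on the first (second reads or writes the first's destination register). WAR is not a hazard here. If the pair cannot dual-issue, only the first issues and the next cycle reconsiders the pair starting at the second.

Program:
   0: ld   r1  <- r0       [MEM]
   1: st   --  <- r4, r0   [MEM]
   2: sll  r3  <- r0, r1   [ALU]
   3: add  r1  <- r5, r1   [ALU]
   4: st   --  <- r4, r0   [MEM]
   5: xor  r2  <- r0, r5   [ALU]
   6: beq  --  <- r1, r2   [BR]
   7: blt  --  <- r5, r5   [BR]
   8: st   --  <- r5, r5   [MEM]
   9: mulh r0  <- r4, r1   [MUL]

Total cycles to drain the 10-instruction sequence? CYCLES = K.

CYCLES = 7

[0] i0  ld.MEM  -- no-port MEM/MEM
[1] i1+i2  st.MEM sll.ALU  -- 2-wide
[2] i3+i4  add.ALU st.MEM  -- 2-wide
[3] i5  xor.ALU  -- RAW r2
[4] i6  beq.BR  -- no-port BR/BR
[5] i7  blt.BR  -- no-port BR/MEM
[6] i8+i9  st.MEM mulh.MUL  -- 2-wide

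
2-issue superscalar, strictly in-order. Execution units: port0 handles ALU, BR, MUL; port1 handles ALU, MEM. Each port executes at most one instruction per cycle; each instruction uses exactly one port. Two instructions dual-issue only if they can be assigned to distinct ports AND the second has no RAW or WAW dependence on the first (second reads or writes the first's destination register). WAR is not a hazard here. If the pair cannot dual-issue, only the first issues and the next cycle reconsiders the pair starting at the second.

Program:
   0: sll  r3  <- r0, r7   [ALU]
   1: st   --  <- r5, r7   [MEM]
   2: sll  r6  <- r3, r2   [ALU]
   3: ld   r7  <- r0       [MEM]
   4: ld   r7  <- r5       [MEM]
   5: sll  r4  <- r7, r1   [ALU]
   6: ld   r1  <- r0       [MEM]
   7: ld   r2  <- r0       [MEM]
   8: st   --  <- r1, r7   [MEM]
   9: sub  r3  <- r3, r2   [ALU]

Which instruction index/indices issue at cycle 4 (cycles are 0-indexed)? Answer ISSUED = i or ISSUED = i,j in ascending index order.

ISSUED = 7

[0] i0&i1  sll.ALU+st.MEM  -- pair
[1] i2&i3  sll.ALU+ld.MEM  -- pair
[2] i4  ld.MEM  -- RAW r7
[3] i5&i6  sll.ALU+ld.MEM  -- pair
[4] i7  ld.MEM  -- no-port MEM/MEM
[5] i8&i9  st.MEM+sub.ALU  -- pair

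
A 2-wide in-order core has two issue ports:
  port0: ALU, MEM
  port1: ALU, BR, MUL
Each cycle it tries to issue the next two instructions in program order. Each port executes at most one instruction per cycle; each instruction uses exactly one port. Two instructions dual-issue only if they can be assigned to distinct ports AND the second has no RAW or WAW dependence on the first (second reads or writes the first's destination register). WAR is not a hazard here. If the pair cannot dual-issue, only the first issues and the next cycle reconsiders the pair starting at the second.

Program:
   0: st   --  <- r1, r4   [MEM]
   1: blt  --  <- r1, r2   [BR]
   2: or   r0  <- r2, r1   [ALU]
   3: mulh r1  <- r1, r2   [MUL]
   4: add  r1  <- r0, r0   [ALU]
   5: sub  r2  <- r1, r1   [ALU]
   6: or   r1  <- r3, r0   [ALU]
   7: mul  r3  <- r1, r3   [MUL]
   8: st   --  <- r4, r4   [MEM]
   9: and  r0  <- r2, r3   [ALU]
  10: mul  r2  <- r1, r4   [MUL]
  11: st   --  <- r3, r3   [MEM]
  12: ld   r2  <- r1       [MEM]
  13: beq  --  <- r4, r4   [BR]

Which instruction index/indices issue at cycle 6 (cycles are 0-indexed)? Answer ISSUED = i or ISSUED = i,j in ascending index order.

t=0 i0,i1:st.MEM/blt.BR ; pair
t=1 i2,i3:or.ALU/mulh.MUL ; pair
t=2 i4:add.ALU ; RAW r1
t=3 i5,i6:sub.ALU/or.ALU ; pair
t=4 i7,i8:mul.MUL/st.MEM ; pair
t=5 i9,i10:and.ALU/mul.MUL ; pair
t=6 i11:st.MEM ; no-port MEM/MEM
t=7 i12,i13:ld.MEM/beq.BR ; pair

ISSUED = 11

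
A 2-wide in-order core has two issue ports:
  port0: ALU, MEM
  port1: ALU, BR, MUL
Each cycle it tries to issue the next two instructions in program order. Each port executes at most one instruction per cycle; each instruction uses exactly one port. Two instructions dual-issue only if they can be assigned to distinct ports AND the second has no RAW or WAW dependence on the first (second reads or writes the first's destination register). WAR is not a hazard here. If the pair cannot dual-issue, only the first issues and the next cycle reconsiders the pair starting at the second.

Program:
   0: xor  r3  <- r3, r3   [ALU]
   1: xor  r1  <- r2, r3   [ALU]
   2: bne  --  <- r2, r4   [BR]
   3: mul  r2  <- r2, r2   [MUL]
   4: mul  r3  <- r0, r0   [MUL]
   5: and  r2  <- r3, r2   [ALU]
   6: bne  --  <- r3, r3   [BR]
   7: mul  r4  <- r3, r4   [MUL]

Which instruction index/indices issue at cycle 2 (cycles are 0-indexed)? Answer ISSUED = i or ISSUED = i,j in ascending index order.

ISSUED = 3

  cy0 -> i0 (xor.ALU) RAW r3
  cy1 -> i1/i2 (xor.ALU/bne.BR) 2-wide
  cy2 -> i3 (mul.MUL) no-port MUL/MUL
  cy3 -> i4 (mul.MUL) RAW r3
  cy4 -> i5/i6 (and.ALU/bne.BR) 2-wide
  cy5 -> i7 (mul.MUL) tail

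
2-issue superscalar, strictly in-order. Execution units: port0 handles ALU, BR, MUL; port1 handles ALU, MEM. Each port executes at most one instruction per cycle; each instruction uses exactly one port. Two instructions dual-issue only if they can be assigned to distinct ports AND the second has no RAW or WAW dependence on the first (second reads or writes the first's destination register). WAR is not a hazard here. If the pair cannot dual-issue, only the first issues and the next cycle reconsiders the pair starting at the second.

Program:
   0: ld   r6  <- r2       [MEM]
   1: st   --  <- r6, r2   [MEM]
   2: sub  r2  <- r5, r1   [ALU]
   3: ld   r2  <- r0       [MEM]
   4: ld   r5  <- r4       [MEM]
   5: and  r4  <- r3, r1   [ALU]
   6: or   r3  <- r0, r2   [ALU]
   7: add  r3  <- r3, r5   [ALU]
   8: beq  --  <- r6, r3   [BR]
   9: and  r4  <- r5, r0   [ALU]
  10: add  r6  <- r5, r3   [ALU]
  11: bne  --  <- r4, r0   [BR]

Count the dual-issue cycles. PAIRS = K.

PAIRS = 4

0. ld.MEM @i0  | no-port MEM/MEM
1. st.MEM sub.ALU @i1/i2  | pair
2. ld.MEM @i3  | no-port MEM/MEM
3. ld.MEM and.ALU @i4/i5  | pair
4. or.ALU @i6  | RAW+WAW r3
5. add.ALU @i7  | RAW r3
6. beq.BR and.ALU @i8/i9  | pair
7. add.ALU bne.BR @i10/i11  | pair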